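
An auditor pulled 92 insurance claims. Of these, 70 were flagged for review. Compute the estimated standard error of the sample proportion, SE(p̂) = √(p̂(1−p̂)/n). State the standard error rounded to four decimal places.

The sample proportion is 70/92 = 0.76087.
p̂(1−p̂) = 0.181947.
Dividing by n and taking the root: √0.001977685 = 0.0445.

SE = 0.0445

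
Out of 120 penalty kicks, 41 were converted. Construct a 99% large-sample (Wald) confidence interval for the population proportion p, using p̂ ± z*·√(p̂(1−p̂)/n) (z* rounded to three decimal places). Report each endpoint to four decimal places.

With x = 41 successes in n = 120, p̂ = 0.34167.
SE = √(p̂(1−p̂)/n) = √(0.224931/120) = 0.043295.
For 99% confidence, z* = 2.576.
Margin of error: 2.576 × 0.043295 = 0.11153.
Interval: 0.34167 ± 0.11153 → (0.2301, 0.4532).

(0.2301, 0.4532)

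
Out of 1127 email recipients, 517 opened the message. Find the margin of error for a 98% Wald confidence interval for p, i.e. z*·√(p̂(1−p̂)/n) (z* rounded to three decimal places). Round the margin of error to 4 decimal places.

With x = 517 successes in n = 1127, p̂ = 0.45874.
SE = √(p̂(1−p̂)/n) = √(0.248298/1127) = 0.014843.
The 98% critical value is z* = 2.326.
ME = 2.326·0.014843 = 0.0345.

ME = 0.0345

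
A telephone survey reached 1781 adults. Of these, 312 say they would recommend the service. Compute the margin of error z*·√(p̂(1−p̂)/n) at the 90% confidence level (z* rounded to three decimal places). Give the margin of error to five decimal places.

p̂ = 312/1781 = 0.17518.
SE(p̂) = √(0.17518·0.82482/1781) = 0.009007.
The 90% critical value is z* = 1.645.
ME = 1.645·0.009007 = 0.01482.

ME = 0.01482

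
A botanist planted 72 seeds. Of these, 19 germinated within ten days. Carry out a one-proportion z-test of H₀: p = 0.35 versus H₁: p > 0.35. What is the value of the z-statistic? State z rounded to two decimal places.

p̂ = 19/72 = 0.26389.
SE₀ = √(0.35·0.65/72) = 0.056211.
Test statistic: z = -0.08611/0.056211 = -1.53.

z = -1.53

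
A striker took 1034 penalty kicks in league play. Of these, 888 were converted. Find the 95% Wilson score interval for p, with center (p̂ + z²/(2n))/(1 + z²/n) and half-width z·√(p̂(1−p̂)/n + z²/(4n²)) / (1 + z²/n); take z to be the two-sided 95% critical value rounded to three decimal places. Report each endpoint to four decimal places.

p̂ = 888/1034 = 0.85880; z = 1.960, so z² = 3.841600.
Denominator 1 + z²/n = 1 + 3.841600/1034 = 1.003715.
Center = (0.85880 + 0.001858)/1.003715 = 0.85747.
Radicand: p̂(1−p̂)/n + z²/(4n²) = 0.000117275 + 0.000000898 = 0.000118173.
Half-width = z·√(radicand)/denom = 1.960·0.010871/1.003715 = 0.02123.
Interval: 0.85747 ± 0.02123 → (0.8362, 0.8787).

(0.8362, 0.8787)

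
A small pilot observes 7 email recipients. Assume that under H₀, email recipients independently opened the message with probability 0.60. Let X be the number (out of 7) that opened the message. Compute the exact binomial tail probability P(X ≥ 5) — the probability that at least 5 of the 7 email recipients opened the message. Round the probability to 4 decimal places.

X is binomial with n = 7 and p = 0.60.
P(X ≥ 5) = C(7,5)·0.60^5·0.40^2 + C(7,6)·0.60^6·0.40^1 + C(7,7)·0.60^7·0.40^0.
= 0.261274 + 0.130637 + 0.027994 = 0.4199.

P = 0.4199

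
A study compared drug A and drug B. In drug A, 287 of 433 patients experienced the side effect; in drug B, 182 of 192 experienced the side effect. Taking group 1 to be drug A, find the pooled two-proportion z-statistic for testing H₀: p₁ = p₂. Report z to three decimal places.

Sample proportions: p̂₁ = 287/433 = 0.66282 and p̂₂ = 182/192 = 0.94792.
Pooled p̂ = (287+182)/(433+192) = 469/625 = 0.75040.
SE = √[p̂(1−p̂)(1/n₁+1/n₂)] = √[0.75040·0.24960·(1/433+1/192)] ≈ 0.037524.
z = -0.28510/0.037524 = -7.598.

z = -7.598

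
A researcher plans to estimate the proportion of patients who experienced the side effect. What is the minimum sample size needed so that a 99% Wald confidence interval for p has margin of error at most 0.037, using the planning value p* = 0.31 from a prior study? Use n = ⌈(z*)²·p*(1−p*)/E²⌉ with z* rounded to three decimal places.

n = 1037

z* = 2.576 at the 99% level.
p*(1−p*) = 0.31·0.69 = 0.2139.
(z*)²·p*(1−p*)/E² = 6.635776·0.2139/0.001369 = 1036.810.
⌈1036.810⌉ = 1037.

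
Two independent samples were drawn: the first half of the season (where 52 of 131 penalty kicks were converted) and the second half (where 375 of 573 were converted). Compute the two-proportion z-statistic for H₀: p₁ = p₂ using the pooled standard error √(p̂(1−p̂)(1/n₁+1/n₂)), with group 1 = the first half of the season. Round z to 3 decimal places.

z = -5.443

p̂₁ = 52/131 = 0.39695, p̂₂ = 375/573 = 0.65445.
Pooling: p̂ = 427/704 = 0.60653.
SE = √[p̂(1−p̂)(1/n₁+1/n₂)] = √[0.60653·0.39347·(1/131+1/573)] ≈ 0.047310.
z = (p̂₁ − p̂₂)/SE = (0.39695 − 0.65445)/0.047310 = -0.25750/0.047310 = -5.443.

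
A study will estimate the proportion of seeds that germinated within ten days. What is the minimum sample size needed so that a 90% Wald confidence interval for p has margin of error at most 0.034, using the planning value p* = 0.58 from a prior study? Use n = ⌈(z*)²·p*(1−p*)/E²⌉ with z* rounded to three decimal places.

n = 571

For 90% confidence, z* = 1.645.
p*(1−p*) = 0.2436.
(z*)²·p*(1−p*)/E² = 2.706025·0.2436/0.001156 = 570.232.
Rounding up, n = 571.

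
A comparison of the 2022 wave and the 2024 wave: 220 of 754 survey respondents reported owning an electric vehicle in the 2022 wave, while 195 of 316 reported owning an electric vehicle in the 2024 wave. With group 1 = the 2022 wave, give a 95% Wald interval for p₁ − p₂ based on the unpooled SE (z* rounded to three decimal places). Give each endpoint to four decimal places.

(-0.3880, -0.2627)

p̂₁ = 220/754 = 0.29178, p̂₂ = 195/316 = 0.61709; p̂₁ − p̂₂ = -0.32531.
Unpooled SE = √(p̂₁(1−p̂₁)/n₁ + p̂₂(1−p̂₂)/n₂) = √(0.000274063 + 0.000747754) = 0.031966.
The 95% critical value is z* = 1.960. Margin = 1.960·0.031966 = 0.06265.
So the interval runs from -0.3880 to -0.2627.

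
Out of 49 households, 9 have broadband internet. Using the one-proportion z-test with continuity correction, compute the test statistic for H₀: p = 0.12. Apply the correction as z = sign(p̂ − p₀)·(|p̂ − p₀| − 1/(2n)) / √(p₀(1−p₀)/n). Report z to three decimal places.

z = 1.152

p̂ = 9/49 = 0.18367. p̂ − p₀ = 0.063673.
Continuity correction 1/(2n) = 1/98 = 0.010204.
Corrected numerator: |0.063673| − 0.010204 = 0.053469.
Under H₀, SE = √(p₀(1−p₀)/n) = √(0.12·0.88/49) = √0.002155102 = 0.046423.
z = +0.053469/0.046423 = 1.152.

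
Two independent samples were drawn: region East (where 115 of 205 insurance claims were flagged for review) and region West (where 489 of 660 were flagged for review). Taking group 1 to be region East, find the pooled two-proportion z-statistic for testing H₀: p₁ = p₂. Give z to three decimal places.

z = -4.903

p̂₁ = 115/205 = 0.56098, p̂₂ = 489/660 = 0.74091.
Pooling: p̂ = 604/865 = 0.69827.
Pooled SE = √[0.2106906·0.00639320] ≈ 0.036701.
z = (p̂₁ − p̂₂)/SE = (0.56098 − 0.74091)/0.036701 = -0.17993/0.036701 = -4.903.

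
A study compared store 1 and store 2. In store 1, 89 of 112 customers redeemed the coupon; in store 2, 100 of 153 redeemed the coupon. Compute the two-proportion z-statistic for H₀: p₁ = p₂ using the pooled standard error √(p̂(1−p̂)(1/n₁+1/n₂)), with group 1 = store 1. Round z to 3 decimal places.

z = 2.508

p̂₁ = 89/112 = 0.79464, p̂₂ = 100/153 = 0.65359.
Pooling: p̂ = 189/265 = 0.71321.
SE = √[p̂(1−p̂)(1/n₁+1/n₂)] = √[0.71321·0.28679·(1/112+1/153)] ≈ 0.056242.
z = (p̂₁ − p̂₂)/SE = (0.79464 − 0.65359)/0.056242 = 0.14105/0.056242 = 2.508.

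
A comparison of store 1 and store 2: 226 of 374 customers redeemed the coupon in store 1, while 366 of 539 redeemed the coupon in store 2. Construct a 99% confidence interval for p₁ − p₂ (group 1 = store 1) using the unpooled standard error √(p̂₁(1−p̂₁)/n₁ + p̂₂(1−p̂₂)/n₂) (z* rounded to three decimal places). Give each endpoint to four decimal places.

(-0.1580, 0.0085)

p̂₁ = 0.60428, p̂₂ = 0.67904, so the observed difference is -0.07476.
Unpooled SE = √(p̂₁(1−p̂₁)/n₁ + p̂₂(1−p̂₂)/n₂) = √(0.000639375 + 0.000404353) = 0.032307.
z* = 2.576 at the 99% level. Margin of error = 0.08322.
CI: -0.07476 ± 0.08322 = (-0.1580, 0.0085).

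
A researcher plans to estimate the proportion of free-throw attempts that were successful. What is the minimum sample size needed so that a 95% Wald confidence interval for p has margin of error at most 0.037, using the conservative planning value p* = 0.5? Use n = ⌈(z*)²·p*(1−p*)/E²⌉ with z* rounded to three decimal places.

For 95% confidence, z* = 1.960.
p*(1−p*) = 0.50·0.50 = 0.2500.
(z*)²·p*(1−p*)/E² = 3.841600·0.2500/0.001369 = 701.534.
⌈701.534⌉ = 702.

n = 702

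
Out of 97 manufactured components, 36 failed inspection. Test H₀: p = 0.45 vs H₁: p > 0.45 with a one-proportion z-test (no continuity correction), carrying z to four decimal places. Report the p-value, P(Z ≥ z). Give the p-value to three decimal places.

Sample proportion p̂ = 36/97 = 0.37113.
Null standard error: √(0.45·0.55/97) = √0.002551546 = 0.050513.
Test statistic (full precision, shown to 4 dp): z = (36/97 − 0.45)/SE₀ ≈ -1.5613.
p-value = P(Z ≥ z) with z = -1.5613 → 0.941.

p-value = 0.941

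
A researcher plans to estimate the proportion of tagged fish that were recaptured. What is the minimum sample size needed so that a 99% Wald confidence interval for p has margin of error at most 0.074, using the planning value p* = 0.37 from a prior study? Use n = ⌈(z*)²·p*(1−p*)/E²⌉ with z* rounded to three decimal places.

n = 283

For 99% confidence, z* = 2.576.
p*(1−p*) = 0.37·0.63 = 0.2331.
Required n before rounding: 6.635776 × 0.2331 / 0.074² = 282.469.
⌈282.469⌉ = 283.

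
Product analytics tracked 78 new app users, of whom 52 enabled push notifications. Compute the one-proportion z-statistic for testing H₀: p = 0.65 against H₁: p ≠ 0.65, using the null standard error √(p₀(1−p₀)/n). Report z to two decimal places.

z = 0.31

The sample proportion is 52/78 = 0.66667.
Null standard error: √(0.65·0.35/78) = √0.002916667 = 0.054006.
z = (p̂ − p₀)/SE = (0.66667 − 0.65)/0.054006 = 0.31.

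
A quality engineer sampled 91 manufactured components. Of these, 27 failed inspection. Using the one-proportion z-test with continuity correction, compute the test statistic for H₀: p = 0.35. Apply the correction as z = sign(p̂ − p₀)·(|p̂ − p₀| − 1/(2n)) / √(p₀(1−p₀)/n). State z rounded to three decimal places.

z = -0.956

With x = 27 successes in n = 91, p̂ = 0.29670. p̂ − p₀ = -0.053297.
1/(2n) = 0.005495.
Corrected numerator: |-0.053297| − 0.005495 = 0.047802.
Under H₀, SE = √(p₀(1−p₀)/n) = √(0.35·0.65/91) = √0.002500000 = 0.050000.
z = (−)0.047802/0.050000 = -0.956.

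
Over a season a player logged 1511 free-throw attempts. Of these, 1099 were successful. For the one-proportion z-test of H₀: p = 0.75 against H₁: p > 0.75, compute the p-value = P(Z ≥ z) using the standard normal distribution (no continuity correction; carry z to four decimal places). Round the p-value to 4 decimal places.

p-value = 0.9791

Sample proportion p̂ = 1099/1511 = 0.72733.
SE₀ = √(0.75·0.25/1511) = 0.011140.
Test statistic (full precision, shown to 4 dp): z = (1099/1511 − 0.75)/SE₀ ≈ -2.0348.
From the standard normal, P(Z ≥ z) = 0.9791.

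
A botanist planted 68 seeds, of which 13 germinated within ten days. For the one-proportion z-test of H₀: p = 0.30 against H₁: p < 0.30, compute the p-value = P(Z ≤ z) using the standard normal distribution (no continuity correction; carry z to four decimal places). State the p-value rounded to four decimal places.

With x = 13 successes in n = 68, p̂ = 0.19118.
Null standard error: √(0.30·0.70/68) = √0.003088235 = 0.055572.
Test statistic (full precision, shown to 4 dp): z = (13/68 − 0.30)/SE₀ ≈ -1.9582.
From the standard normal, P(Z ≤ z) = 0.0251.

p-value = 0.0251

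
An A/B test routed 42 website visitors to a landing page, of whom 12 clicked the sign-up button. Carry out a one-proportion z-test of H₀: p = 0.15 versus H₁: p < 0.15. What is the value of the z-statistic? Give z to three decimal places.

p̂ = 12/42 = 0.28571.
SE₀ = √(0.15·0.85/42) = 0.055097.
z = (p̂ − p₀)/SE = (0.28571 − 0.15)/0.055097 = 2.463.

z = 2.463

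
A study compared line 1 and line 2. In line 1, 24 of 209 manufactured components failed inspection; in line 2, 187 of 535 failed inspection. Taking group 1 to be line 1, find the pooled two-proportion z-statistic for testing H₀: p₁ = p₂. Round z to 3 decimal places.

p̂₁ = 24/209 = 0.11483, p̂₂ = 187/535 = 0.34953.
Pooling: p̂ = 211/744 = 0.28360.
Pooled SE = √[0.2031720·0.00665385] ≈ 0.036768.
z = (p̂₁ − p̂₂)/SE = (0.11483 − 0.34953)/0.036768 = -0.23470/0.036768 = -6.383.

z = -6.383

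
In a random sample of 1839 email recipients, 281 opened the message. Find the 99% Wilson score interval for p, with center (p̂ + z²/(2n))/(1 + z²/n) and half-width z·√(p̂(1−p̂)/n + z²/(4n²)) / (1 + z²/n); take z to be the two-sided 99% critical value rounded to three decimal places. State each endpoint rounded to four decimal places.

(0.1324, 0.1757)

Here p̂ = 281/1839 = 0.15280 and z = 2.576 (z² = 6.635776).
Denominator 1 + z²/n = 1 + 6.635776/1839 = 1.003608.
Adjusted center: (0.15280 + z²/(2n))/1.003608 = 0.15405.
Radicand: p̂(1−p̂)/n + z²/(4n²) = 0.000070393 + 0.000000491 = 0.000070884.
Half-width = z·√(radicand)/denom = 2.576·0.008419/1.003608 = 0.02161.
Interval: 0.15405 ± 0.02161 → (0.1324, 0.1757).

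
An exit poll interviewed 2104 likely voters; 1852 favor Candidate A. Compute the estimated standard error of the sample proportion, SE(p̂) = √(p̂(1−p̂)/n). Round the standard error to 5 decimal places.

With x = 1852 successes in n = 2104, p̂ = 0.88023.
p̂(1−p̂) = 0.88023·0.11977 = 0.105425.
Dividing by n and taking the root: √0.000050107 = 0.00708.

SE = 0.00708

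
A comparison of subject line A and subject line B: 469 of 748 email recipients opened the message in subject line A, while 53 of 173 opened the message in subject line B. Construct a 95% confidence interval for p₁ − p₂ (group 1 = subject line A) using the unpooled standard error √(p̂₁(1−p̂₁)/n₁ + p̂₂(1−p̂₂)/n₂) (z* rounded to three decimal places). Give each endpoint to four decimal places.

(0.2437, 0.3976)

p̂₁ = 0.62701, p̂₂ = 0.30636, so the observed difference is 0.32065.
Unpooled SE = √(p̂₁(1−p̂₁)/n₁ + p̂₂(1−p̂₂)/n₂) = √(0.000312660 + 0.001228341) = 0.039256.
z* = 1.960 at the 95% level. Margin of error = 0.07694.
CI: 0.32065 ± 0.07694 = (0.2437, 0.3976).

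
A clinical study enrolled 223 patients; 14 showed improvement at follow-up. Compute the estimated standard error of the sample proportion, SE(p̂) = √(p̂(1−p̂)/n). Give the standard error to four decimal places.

SE = 0.0162

Sample proportion p̂ = 14/223 = 0.06278.
p̂(1−p̂) = 0.058839.
SE = √(0.058839/223) = √0.000263852 = 0.0162.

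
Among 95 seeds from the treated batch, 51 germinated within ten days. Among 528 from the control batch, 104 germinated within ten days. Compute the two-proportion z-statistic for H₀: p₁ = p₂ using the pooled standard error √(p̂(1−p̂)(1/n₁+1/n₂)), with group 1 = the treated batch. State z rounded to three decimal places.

Sample proportions: p̂₁ = 51/95 = 0.53684 and p̂₂ = 104/528 = 0.19697.
Pooling: p̂ = 155/623 = 0.24880.
SE = √[p̂(1−p̂)(1/n₁+1/n₂)] = √[0.24880·0.75120·(1/95+1/528)] ≈ 0.048180.
z = (p̂₁ − p̂₂)/SE = (0.53684 − 0.19697)/0.048180 = 0.33987/0.048180 = 7.054.

z = 7.054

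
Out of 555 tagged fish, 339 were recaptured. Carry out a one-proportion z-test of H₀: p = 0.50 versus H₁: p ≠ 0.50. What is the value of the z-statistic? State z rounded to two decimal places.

z = 5.22

With x = 339 successes in n = 555, p̂ = 0.61081.
Under H₀, SE = √(p₀(1−p₀)/n) = √(0.50·0.50/555) = √0.000450450 = 0.021224.
z = (p̂ − p₀)/SE = (0.61081 − 0.50)/0.021224 = 5.22.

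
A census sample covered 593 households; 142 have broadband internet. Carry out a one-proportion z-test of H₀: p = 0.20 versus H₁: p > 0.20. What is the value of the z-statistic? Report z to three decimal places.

z = 2.402

With x = 142 successes in n = 593, p̂ = 0.23946.
SE₀ = √(0.20·0.80/593) = 0.016426.
Test statistic: z = 0.03946/0.016426 = 2.402.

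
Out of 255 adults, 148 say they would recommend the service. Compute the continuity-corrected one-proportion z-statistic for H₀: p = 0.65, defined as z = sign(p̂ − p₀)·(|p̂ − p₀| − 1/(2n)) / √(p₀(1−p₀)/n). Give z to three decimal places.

Sample proportion p̂ = 148/255 = 0.58039. p̂ − p₀ = -0.069608.
1/(2n) = 0.001961.
Corrected numerator: |-0.069608| − 0.001961 = 0.067647.
SE₀ = √(0.65·0.35/255) = 0.029869.
z = (−)0.067647/0.029869 = -2.265.

z = -2.265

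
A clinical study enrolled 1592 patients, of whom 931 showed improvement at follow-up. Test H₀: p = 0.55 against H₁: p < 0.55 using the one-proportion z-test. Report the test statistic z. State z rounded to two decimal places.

With x = 931 successes in n = 1592, p̂ = 0.58480.
Null standard error: √(0.55·0.45/1592) = √0.000155465 = 0.012469.
z = (p̂ − p₀)/SE = (0.58480 − 0.55)/0.012469 = 2.79.

z = 2.79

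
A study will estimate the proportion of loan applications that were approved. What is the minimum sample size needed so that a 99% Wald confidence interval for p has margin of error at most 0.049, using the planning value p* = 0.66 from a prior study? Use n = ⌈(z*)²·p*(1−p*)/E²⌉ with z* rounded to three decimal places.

n = 621

For 99% confidence, z* = 2.576.
p*(1−p*) = 0.66·0.34 = 0.2244.
(z*)²·p*(1−p*)/E² = 6.635776·0.2244/0.002401 = 620.187.
⌈620.187⌉ = 621.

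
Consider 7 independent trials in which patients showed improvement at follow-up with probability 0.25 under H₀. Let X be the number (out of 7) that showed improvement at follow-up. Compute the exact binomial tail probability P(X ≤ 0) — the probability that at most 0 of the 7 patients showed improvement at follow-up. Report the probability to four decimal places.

X is binomial with n = 7 and p = 0.25.
P(X ≤ 0) = C(7,0)·0.25^0·0.75^7.
= 0.133484 = 0.1335.

P = 0.1335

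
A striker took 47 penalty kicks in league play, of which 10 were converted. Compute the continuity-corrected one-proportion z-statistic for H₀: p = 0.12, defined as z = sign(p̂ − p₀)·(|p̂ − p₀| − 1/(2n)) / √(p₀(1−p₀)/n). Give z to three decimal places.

Sample proportion p̂ = 10/47 = 0.21277. p̂ − p₀ = 0.092766.
1/(2n) = 0.010638.
Corrected numerator: |0.092766| − 0.010638 = 0.082128.
Under H₀, SE = √(p₀(1−p₀)/n) = √(0.12·0.88/47) = √0.002246809 = 0.047401.
z = +0.082128/0.047401 = 1.733.

z = 1.733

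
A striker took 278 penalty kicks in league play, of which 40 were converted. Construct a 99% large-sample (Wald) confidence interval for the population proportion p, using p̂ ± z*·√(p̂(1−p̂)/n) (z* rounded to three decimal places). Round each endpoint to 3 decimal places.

(0.090, 0.198)

Sample proportion p̂ = 40/278 = 0.14388.
SE = √(p̂(1−p̂)/n) = √(0.123182/278) = 0.021050.
For 99% confidence, z* = 2.576.
Margin = 2.576·0.021050 = 0.05422.
Interval: 0.14388 ± 0.05422 → (0.090, 0.198).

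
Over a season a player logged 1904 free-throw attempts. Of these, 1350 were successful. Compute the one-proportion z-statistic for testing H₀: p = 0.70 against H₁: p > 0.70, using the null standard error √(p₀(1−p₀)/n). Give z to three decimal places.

z = 0.860

The sample proportion is 1350/1904 = 0.70903.
Under H₀, SE = √(p₀(1−p₀)/n) = √(0.70·0.30/1904) = √0.000110294 = 0.010502.
z = (0.70903 − 0.70)/0.010502 = 0.00903/0.010502 = 0.860.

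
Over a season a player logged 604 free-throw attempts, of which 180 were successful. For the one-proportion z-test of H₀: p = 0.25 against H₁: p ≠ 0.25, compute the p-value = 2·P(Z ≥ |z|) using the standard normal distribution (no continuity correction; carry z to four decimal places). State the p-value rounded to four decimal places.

Sample proportion p̂ = 180/604 = 0.29801.
SE₀ = √(0.25·0.75/604) = 0.017619.
z = (p̂ − p₀)/SE = (180/604 − 0.25)/0.017619 ≈ 2.7251.
From the standard normal, 2·P(Z ≥ |z|) = 0.0064.

p-value = 0.0064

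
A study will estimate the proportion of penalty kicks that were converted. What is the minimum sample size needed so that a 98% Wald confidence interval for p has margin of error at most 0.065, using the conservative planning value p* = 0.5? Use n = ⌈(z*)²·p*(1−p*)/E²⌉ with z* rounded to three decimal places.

For 98% confidence, z* = 2.326.
p*(1−p*) = 0.2500.
Required n before rounding: 5.410276 × 0.2500 / 0.065² = 320.135.
Rounding up, n = 321.

n = 321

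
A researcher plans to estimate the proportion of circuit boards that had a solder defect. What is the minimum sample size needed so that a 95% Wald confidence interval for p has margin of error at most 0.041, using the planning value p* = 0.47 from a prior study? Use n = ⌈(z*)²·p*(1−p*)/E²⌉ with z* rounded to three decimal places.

n = 570

z* = 1.960 at the 95% level.
p*(1−p*) = 0.2491.
Required n before rounding: 3.841600 × 0.2491 / 0.041² = 569.270.
⌈569.270⌉ = 570.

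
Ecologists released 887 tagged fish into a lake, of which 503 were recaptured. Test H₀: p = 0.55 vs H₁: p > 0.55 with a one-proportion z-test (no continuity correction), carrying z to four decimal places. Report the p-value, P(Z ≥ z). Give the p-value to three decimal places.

With x = 503 successes in n = 887, p̂ = 0.56708.
Under H₀, SE = √(p₀(1−p₀)/n) = √(0.55·0.45/887) = √0.000279030 = 0.016704.
Test statistic (full precision, shown to 4 dp): z = (503/887 − 0.55)/SE₀ ≈ 1.0225.
p-value = P(Z ≥ z) with z = 1.0225 → 0.153.

p-value = 0.153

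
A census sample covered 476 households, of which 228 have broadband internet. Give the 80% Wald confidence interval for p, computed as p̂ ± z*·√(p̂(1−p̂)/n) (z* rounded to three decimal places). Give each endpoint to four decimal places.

(0.4496, 0.5083)

p̂ = 228/476 = 0.47899.
SE = √(p̂(1−p̂)/n) = √(0.249559/476) = 0.022897.
For 80% confidence, z* = 1.282.
Margin = 1.282·0.022897 = 0.02935.
CI: 0.47899 ± 0.02935 = (0.4496, 0.5083).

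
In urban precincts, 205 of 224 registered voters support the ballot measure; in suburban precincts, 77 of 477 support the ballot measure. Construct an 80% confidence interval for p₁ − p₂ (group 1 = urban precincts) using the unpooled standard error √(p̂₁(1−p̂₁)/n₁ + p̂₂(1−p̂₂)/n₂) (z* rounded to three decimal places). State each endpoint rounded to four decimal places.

p̂₁ = 205/224 = 0.91518, p̂₂ = 77/477 = 0.16143; p̂₁ − p̂₂ = 0.75375.
SE = √(0.000346548 + 0.000283789) = √0.000630337 = 0.025107.
The 80% critical value is z* = 1.282. Margin of error = 0.03219.
So the interval runs from 0.7216 to 0.7859.

(0.7216, 0.7859)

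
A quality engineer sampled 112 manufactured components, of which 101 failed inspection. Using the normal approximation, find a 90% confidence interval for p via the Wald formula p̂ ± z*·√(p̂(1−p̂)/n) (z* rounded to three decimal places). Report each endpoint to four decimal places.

With x = 101 successes in n = 112, p̂ = 0.90179.
SE = √(p̂(1−p̂)/n) = √(0.088568/112) = 0.028121.
The 90% critical value is z* = 1.645.
Margin of error: 1.645 × 0.028121 = 0.04626.
So the interval runs from 0.8555 to 0.9480.

(0.8555, 0.9480)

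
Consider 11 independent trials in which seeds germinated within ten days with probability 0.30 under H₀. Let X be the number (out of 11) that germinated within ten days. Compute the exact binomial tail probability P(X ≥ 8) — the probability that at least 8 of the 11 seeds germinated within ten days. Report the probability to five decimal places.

P = 0.00429

X is binomial with n = 11 and p = 0.30.
P(X ≥ 8) = C(11,8)·0.30^8·0.70^3 + C(11,9)·0.30^9·0.70^2 + C(11,10)·0.30^10·0.70^1 + C(11,11)·0.30^11·0.70^0.
= 0.003713 + 0.000530 + 0.000045 + 0.000002 = 0.00429.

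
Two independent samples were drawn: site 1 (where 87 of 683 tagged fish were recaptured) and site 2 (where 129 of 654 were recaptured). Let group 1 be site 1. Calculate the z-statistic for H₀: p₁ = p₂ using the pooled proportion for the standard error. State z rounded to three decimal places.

Sample proportions: p̂₁ = 87/683 = 0.12738 and p̂₂ = 129/654 = 0.19725.
Pooled p̂ = (87+129)/(683+654) = 216/1337 = 0.16156.
Pooled SE = √[0.1354555·0.00299318] ≈ 0.020136.
z = (p̂₁ − p̂₂)/SE = (0.12738 − 0.19725)/0.020136 = -0.06987/0.020136 = -3.470.

z = -3.470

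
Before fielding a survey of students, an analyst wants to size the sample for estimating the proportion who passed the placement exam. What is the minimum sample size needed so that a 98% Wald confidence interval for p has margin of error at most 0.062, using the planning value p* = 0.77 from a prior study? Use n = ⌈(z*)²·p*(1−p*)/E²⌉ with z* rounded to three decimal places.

n = 250

The 98% critical value is z* = 2.326.
p*(1−p*) = 0.1771.
(z*)²·p*(1−p*)/E² = 5.410276·0.1771/0.003844 = 249.261.
Rounding up, n = 250.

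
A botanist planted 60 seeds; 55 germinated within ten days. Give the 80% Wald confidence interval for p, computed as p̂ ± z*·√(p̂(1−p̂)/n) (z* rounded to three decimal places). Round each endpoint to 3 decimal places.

(0.871, 0.962)

The sample proportion is 55/60 = 0.91667.
SE = √(p̂(1−p̂)/n) = √(0.076389/60) = 0.035681.
z* = 1.282 at the 80% level.
Margin = 1.282·0.035681 = 0.04574.
CI: 0.91667 ± 0.04574 = (0.871, 0.962).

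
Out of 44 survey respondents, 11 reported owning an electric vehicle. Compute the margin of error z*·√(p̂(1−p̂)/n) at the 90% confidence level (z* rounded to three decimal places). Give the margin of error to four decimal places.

ME = 0.1074

Sample proportion p̂ = 11/44 = 0.25000.
SE = √(p̂(1−p̂)/n) = √(0.187500/44) = 0.065279.
For 90% confidence, z* = 1.645.
ME = 1.645·0.065279 = 0.1074.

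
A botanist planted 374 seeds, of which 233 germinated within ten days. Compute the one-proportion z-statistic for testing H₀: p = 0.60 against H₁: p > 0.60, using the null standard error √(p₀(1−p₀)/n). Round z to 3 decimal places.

z = 0.908

The sample proportion is 233/374 = 0.62299.
Under H₀, SE = √(p₀(1−p₀)/n) = √(0.60·0.40/374) = √0.000641711 = 0.025332.
z = (p̂ − p₀)/SE = (0.62299 − 0.60)/0.025332 = 0.908.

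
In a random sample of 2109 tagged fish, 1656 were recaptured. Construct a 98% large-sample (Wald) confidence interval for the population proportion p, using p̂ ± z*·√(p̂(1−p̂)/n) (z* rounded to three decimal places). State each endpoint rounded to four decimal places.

(0.7644, 0.8060)

The sample proportion is 1656/2109 = 0.78521.
SE(p̂) = √(0.78521·0.21479/2109) = 0.008943.
The 98% critical value is z* = 2.326.
Margin = 2.326·0.008943 = 0.02080.
So the interval runs from 0.7644 to 0.8060.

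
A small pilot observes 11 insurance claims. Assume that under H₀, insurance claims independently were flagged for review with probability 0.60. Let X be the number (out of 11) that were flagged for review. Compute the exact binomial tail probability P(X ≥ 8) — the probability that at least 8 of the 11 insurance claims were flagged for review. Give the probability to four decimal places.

P = 0.2963

X ~ Binomial(n=11, p=0.60).
P(X ≥ 8) = C(11,8)·0.60^8·0.40^3 + C(11,9)·0.60^9·0.40^2 + C(11,10)·0.60^10·0.40^1 + C(11,11)·0.60^11·0.40^0.
= 0.177367 + 0.088684 + 0.026605 + 0.003628 = 0.2963.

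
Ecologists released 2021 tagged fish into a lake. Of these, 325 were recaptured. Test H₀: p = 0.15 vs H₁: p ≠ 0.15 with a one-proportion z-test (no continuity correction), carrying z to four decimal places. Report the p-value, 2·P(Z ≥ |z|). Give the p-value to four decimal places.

p-value = 0.1735

With x = 325 successes in n = 2021, p̂ = 0.16081.
SE₀ = √(0.15·0.85/2021) = 0.007943.
Test statistic (full precision, shown to 4 dp): z = (325/2021 − 0.15)/SE₀ ≈ 1.3612.
p-value = 2·P(Z ≥ |z|) with z = 1.3612 → 0.1735.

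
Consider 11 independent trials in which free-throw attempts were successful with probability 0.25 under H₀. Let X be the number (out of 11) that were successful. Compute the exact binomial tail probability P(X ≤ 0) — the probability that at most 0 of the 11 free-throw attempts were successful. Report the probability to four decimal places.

P = 0.0422

X ~ Binomial(n=11, p=0.25).
P(X ≤ 0) = C(11,0)·0.25^0·0.75^11.
= 0.042235 = 0.0422.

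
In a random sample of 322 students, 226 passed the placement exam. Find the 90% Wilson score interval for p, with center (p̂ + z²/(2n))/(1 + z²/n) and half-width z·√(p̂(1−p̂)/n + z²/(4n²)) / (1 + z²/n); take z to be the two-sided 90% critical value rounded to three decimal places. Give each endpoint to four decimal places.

p̂ = 226/322 = 0.70186; z = 1.645, so z² = 2.706025.
Denominator 1 + z²/n = 1 + 2.706025/322 = 1.008404.
Center = (0.70186 + 0.004202)/1.008404 = 0.70018.
Radicand: p̂(1−p̂)/n + z²/(4n²) = 0.000649848 + 0.000006525 = 0.000656373.
Half-width = z·√(radicand)/denom = 1.645·0.025620/1.008404 = 0.04179.
So the interval runs from 0.6584 to 0.7420.

(0.6584, 0.7420)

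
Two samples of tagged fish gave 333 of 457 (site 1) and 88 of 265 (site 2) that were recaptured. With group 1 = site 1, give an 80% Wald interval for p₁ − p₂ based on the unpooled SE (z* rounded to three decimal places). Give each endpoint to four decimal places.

p̂₁ = 0.72867, p̂₂ = 0.33208, so the observed difference is 0.39659.
SE = √(0.000432631 + 0.000836986) = √0.001269617 = 0.035632.
The 80% critical value is z* = 1.282. Margin = 1.282·0.035632 = 0.04568.
CI: 0.39659 ± 0.04568 = (0.3509, 0.4423).

(0.3509, 0.4423)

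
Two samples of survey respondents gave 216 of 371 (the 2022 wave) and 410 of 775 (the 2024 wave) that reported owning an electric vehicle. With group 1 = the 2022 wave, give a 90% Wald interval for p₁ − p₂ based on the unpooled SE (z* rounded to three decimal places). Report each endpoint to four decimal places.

(0.0018, 0.1046)

p̂₁ = 0.58221, p̂₂ = 0.52903, so the observed difference is 0.05318.
SE = √(0.000655637 + 0.000321493) = √0.000977130 = 0.031259.
z* = 1.645 at the 90% level. Margin = 1.645·0.031259 = 0.05142.
So the interval runs from 0.0018 to 0.1046.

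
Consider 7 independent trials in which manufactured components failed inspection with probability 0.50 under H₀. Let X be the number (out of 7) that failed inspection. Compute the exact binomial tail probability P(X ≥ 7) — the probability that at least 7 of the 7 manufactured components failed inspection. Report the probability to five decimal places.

P = 0.00781

X is binomial with n = 7 and p = 0.50.
P(X ≥ 7) = C(7,7)·0.50^7·0.50^0.
= 0.007812 = 0.00781.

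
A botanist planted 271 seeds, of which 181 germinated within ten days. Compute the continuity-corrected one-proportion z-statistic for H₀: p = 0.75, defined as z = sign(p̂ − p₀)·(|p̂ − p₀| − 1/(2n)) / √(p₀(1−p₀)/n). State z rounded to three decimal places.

Sample proportion p̂ = 181/271 = 0.66790. p̂ − p₀ = -0.082103.
Continuity correction 1/(2n) = 1/542 = 0.001845.
Corrected numerator: |-0.082103| − 0.001845 = 0.080258.
SE₀ = √(0.75·0.25/271) = 0.026304.
z = (−)0.080258/0.026304 = -3.051.

z = -3.051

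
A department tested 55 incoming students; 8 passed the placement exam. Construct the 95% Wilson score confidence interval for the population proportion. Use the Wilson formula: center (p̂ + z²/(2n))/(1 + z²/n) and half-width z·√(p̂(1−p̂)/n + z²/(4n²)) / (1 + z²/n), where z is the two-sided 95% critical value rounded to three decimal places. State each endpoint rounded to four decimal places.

(0.0756, 0.2616)

p̂ = 8/55 = 0.14545; z = 1.960, so z² = 3.841600.
1 + z²/n = 1.069847.
Center = (0.14545 + 0.034924)/1.069847 = 0.16860.
Radicand: p̂(1−p̂)/n + z²/(4n²) = 0.002259955 + 0.000317488 = 0.002577443.
Half-width = z·√(radicand)/denom = 1.960·0.050769/1.069847 = 0.09301.
CI: 0.16860 ± 0.09301 = (0.0756, 0.2616).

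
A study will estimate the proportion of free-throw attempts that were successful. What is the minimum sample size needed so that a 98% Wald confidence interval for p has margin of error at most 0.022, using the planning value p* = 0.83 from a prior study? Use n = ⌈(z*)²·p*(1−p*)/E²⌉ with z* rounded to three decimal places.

For 98% confidence, z* = 2.326.
p*(1−p*) = 0.83·0.17 = 0.1411.
Required n before rounding: 5.410276 × 0.1411 / 0.022² = 1577.252.
⌈1577.252⌉ = 1578.

n = 1578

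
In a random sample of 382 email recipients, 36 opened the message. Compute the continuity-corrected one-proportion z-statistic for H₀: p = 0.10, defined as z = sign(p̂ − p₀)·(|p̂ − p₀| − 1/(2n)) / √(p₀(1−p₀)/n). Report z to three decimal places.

Sample proportion p̂ = 36/382 = 0.09424. p̂ − p₀ = -0.005759.
1/(2n) = 0.001309.
Corrected numerator: |-0.005759| − 0.001309 = 0.004450.
Under H₀, SE = √(p₀(1−p₀)/n) = √(0.10·0.90/382) = √0.000235602 = 0.015349.
z = −0.004450/0.015349 = -0.290.

z = -0.290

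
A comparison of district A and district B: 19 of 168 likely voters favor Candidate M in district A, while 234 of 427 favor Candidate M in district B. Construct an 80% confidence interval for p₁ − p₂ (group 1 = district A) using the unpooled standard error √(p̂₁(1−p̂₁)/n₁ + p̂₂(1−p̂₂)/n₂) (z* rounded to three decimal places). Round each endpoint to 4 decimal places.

p̂₁ = 0.11310, p̂₂ = 0.54801, so the observed difference is -0.43491.
Unpooled SE = √(p̂₁(1−p̂₁)/n₁ + p̂₂(1−p̂₂)/n₂) = √(0.000597052 + 0.000580082) = 0.034309.
The 80% critical value is z* = 1.282. Margin = 1.282·0.034309 = 0.04398.
So the interval runs from -0.4789 to -0.3909.

(-0.4789, -0.3909)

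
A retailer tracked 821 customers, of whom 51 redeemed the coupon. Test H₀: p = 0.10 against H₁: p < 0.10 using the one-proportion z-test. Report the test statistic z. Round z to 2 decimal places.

z = -3.62

With x = 51 successes in n = 821, p̂ = 0.06212.
Under H₀, SE = √(p₀(1−p₀)/n) = √(0.10·0.90/821) = √0.000109622 = 0.010470.
Test statistic: z = -0.03788/0.010470 = -3.62.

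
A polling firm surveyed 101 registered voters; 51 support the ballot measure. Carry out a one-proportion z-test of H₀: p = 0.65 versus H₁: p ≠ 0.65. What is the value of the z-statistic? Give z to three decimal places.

With x = 51 successes in n = 101, p̂ = 0.50495.
Null standard error: √(0.65·0.35/101) = √0.002252475 = 0.047460.
z = (p̂ − p₀)/SE = (0.50495 − 0.65)/0.047460 = -3.056.

z = -3.056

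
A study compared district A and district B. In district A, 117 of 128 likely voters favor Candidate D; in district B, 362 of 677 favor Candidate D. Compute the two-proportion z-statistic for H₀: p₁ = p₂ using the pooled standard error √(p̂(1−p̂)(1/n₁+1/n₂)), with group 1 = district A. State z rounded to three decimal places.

p̂₁ = 117/128 = 0.91406, p̂₂ = 362/677 = 0.53471.
Pooling: p̂ = 479/805 = 0.59503.
SE = √[p̂(1−p̂)(1/n₁+1/n₂)] = √[0.59503·0.40497·(1/128+1/677)] ≈ 0.047313.
z = 0.37935/0.047313 = 8.018.

z = 8.018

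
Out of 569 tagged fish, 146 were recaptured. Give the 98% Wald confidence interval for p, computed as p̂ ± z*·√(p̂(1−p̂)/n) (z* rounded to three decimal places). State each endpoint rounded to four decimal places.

(0.2140, 0.2992)

Sample proportion p̂ = 146/569 = 0.25659.
Standard error of p̂: √(0.190752/569) = √0.000335240 = 0.018310.
z* = 2.326 at the 98% level.
Margin of error: 2.326 × 0.018310 = 0.04259.
So the interval runs from 0.2140 to 0.2992.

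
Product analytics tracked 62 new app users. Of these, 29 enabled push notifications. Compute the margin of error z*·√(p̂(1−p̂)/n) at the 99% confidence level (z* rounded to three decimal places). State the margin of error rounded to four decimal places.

ME = 0.1632

The sample proportion is 29/62 = 0.46774.
SE(p̂) = √(0.46774·0.53226/62) = 0.063368.
z* = 2.576 at the 99% level.
Margin of error = z*·SE = 2.576 × 0.063368 = 0.1632.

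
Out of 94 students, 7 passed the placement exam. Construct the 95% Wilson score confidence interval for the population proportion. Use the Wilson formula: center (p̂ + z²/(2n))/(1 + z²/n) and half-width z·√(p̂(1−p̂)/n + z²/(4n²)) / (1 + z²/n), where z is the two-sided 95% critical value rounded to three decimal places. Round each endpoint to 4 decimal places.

(0.0365, 0.1458)

p̂ = 7/94 = 0.07447; z = 1.960, so z² = 3.841600.
Denominator 1 + z²/n = 1 + 3.841600/94 = 1.040868.
Center = (0.07447 + 0.020434)/1.040868 = 0.09118.
Radicand: p̂(1−p̂)/n + z²/(4n²) = 0.000733219 + 0.000108692 = 0.000841911.
Half-width = 1.960·√0.000841911/1.040868 = 0.05464.
So the interval runs from 0.0365 to 0.1458.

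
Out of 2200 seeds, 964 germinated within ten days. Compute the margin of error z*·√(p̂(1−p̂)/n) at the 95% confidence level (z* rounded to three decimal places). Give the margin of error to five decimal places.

Sample proportion p̂ = 964/2200 = 0.43818.
Standard error of p̂: √(0.246179/2200) = √0.000111899 = 0.010578.
The 95% critical value is z* = 1.960.
So ME = 0.02073.

ME = 0.02073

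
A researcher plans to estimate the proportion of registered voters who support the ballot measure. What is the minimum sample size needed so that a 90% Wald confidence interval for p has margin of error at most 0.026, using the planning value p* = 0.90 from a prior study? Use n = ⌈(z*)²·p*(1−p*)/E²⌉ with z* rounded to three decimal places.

For 90% confidence, z* = 1.645.
p*(1−p*) = 0.0900.
(z*)²·p*(1−p*)/E² = 2.706025·0.0900/0.000676 = 360.270.
⌈360.270⌉ = 361.

n = 361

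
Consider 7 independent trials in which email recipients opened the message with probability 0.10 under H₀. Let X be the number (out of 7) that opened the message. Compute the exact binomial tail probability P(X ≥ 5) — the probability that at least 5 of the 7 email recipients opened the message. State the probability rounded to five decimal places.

X is binomial with n = 7 and p = 0.10.
P(X ≥ 5) = C(7,5)·0.10^5·0.90^2 + C(7,6)·0.10^6·0.90^1 + C(7,7)·0.10^7·0.90^0.
= 0.000170 + 0.000006 + 0.000000 = 0.00018.

P = 0.00018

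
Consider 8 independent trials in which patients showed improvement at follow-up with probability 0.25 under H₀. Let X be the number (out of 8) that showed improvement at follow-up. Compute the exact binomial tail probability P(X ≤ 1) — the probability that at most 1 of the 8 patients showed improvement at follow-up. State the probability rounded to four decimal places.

P = 0.3671

X is binomial with n = 8 and p = 0.25.
P(X ≤ 1) = C(8,0)·0.25^0·0.75^8 + C(8,1)·0.25^1·0.75^7.
= 0.100113 + 0.266968 = 0.3671.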